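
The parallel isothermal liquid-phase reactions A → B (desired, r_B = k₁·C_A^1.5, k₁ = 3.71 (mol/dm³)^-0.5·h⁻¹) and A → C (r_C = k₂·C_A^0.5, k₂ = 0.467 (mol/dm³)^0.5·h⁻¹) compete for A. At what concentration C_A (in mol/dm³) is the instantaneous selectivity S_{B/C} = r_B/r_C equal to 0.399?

S_{B/C} = (k₁/k₂)·C_A ⇒ C_A = S·k₂/k₁.
= 0.399×0.467/3.71 = 0.0502 mol/dm³.

0.0502 mol/dm³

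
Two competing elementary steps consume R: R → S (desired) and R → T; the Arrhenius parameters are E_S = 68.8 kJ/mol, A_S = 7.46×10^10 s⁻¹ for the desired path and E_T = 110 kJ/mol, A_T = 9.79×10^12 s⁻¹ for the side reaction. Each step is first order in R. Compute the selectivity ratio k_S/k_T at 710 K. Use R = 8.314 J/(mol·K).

8.19

With equal orders, S_{S/T} = k_S/k_T = (A_S/A_T)·exp[(E_T−E_S)/(RT)].
(E_T−E_S)/(RT) = (110−68.8)×10³/(8.314×710) = 41200/5903 = 6.980.
k_S/k_T = (7.46×10^10/9.79×10^12)·exp(6.980) = 0.007620 × 1074 = 8.19.
Since E_S < E_T, lowering the temperature improves selectivity toward S.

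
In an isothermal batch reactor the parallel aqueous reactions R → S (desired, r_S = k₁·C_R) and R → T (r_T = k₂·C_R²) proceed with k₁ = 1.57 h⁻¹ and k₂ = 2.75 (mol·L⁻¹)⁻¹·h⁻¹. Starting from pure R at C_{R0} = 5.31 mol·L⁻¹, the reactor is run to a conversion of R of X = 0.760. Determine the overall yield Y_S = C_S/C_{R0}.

C_R = C_{R0}(1−X) = 1.274 mol·L⁻¹.
Along a PFR/batch, dC_S/dC_R = −r_S/(r_S+r_T) = −k₁/(k₁+k₂·C_R).
Integrating from C_{R0} to C_R: C_S = (1.57/2.75)·ln[(1.57+2.75·5.31)/(1.57+2.75·1.27)] = 0.5709·ln(16.17/5.075) = 0.6617 mol·L⁻¹.
Y_S = C_S/C_{R0} = 0.6617/5.31 = 0.125.

0.125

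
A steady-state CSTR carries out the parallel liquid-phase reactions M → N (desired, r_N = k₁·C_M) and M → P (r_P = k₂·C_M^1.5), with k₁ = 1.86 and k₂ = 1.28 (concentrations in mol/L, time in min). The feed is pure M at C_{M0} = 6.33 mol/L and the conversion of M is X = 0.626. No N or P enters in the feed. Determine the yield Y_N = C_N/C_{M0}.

Exit C_M = C_{M0}(1−X) = 6.33×0.374 = 2.367 mol/L.
In a CSTR the entire volume is at exit conditions, so r_N = 1.86×2.367 = 4.403 and r_P = 1.28×2.367^1.5 = 4.663.
Fraction of consumed M going to N: r_N/(r_N+r_P) = 0.4857.
C_N = 0.4857·C_{M0}·X = 0.4857×6.33×0.626 = 1.92 mol/L; Y_N = C_N/C_{M0} = 0.304.

0.304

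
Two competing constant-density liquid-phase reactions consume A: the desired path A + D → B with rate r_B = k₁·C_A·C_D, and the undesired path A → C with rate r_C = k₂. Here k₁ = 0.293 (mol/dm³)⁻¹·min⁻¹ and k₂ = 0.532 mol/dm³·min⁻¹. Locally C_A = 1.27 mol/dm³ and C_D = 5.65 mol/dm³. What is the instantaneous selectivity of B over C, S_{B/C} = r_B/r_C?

S_{B/C} = r_B/r_C = (k₁·C_A·C_D)/(k₂) = (k₁/k₂)·C_A·C_D.
= (0.293×1.270×5.650) / (0.532) = 2.102/0.5320 = 3.95.
Since the desired path is higher order in A, keeping C_A high (PFR or concentrated feed) favours B.

3.95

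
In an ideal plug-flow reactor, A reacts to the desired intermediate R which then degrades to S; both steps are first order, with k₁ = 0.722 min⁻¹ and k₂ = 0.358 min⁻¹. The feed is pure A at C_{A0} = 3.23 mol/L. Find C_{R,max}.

1.62 mol/L

Evaluating C_R at τ_opt = ln(k₂/k₁)/(k₂−k₁) gives C_{R,max}/C_{A0} = (k₁/k₂)^[k₂/(k₂−k₁)].
= (0.722/0.358)^(0.358/(0.358−0.722)) = (2.017)^(-0.9835) = 0.5016.
C_{R,max} = 0.5016×3.23 = 1.62 mol/L.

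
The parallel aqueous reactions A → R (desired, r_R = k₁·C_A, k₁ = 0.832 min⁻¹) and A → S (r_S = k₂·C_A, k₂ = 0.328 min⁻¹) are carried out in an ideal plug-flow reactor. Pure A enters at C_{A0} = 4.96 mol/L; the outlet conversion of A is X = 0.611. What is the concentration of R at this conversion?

2.17 mol/L

C_A = C_{A0}(1−X) = 1.929 mol/L.
Both paths are first order in A, so the instantaneous fraction to R is constant: dC_R/d(−C_A) = k₁/(k₁+k₂) = 0.7172.
C_R = 0.7172·(C_{A0}−C_A) = 0.7172×3.031 = 2.17 mol/L.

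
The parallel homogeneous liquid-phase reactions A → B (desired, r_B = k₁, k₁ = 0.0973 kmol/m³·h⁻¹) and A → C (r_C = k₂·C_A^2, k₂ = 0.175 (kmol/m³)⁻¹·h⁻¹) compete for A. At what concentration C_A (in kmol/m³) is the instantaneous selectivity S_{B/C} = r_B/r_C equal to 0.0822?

S_{B/C} = (k₁/k₂)·C_A^-2 ⇒ C_A = (S·k₂/k₁)^(-0.5).
= (0.0822×0.175/0.0973)^(-0.5) = (0.1478)^(-0.5) = 2.60 kmol/m³.

2.60 kmol/m³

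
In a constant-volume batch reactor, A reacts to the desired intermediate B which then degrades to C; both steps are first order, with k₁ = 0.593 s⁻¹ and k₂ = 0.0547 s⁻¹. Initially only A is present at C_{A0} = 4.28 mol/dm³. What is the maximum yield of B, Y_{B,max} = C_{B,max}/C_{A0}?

0.785

For a first-order series the maximum intermediate yield is C_{B,max}/C_{A0} = (k₁/k₂)^[k₂/(k₂−k₁)].
= (0.593/0.0547)^(0.0547/(0.0547−0.593)) = (10.84)^(-0.1016) = 0.7849.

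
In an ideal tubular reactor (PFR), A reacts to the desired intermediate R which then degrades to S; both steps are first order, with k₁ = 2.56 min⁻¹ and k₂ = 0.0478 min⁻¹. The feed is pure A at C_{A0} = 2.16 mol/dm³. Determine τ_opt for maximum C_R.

Setting dC_R/dτ = 0 gives τ_opt = ln(k₂/k₁)/(k₂−k₁).
= ln(0.0478/2.56)/(0.0478−2.56) = ln(0.01867)/-2.512 = -3.981/-2.512 = 1.58 min.

1.58 min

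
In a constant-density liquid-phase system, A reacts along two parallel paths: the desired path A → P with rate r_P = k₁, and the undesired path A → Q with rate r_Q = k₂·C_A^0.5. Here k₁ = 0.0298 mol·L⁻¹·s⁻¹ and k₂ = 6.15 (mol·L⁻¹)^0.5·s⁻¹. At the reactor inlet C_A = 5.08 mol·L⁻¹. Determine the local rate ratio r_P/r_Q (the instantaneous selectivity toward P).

S_{P/Q} = r_P/r_Q = (k₁)/(k₂·C_A^0.5) = (k₁/k₂)·C_A^-0.5.
= (0.0298) / (6.15×5.080^0.5) = 0.02980/13.86 = 0.00215.
The undesired path is higher order in A, so low C_A (CSTR or dilute feed) favours P.

0.00215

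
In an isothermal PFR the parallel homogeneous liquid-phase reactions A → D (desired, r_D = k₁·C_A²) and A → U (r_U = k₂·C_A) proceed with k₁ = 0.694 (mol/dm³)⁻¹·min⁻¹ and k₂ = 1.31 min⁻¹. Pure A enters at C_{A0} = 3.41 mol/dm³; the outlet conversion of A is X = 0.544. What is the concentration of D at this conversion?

1.04 mol/dm³

C_A = C_{A0}(1−X) = 1.555 mol/dm³.
Along a PFR/batch, dC_U/dC_A = −r_U/(r_D+r_U) = −k₂/(k₂+k₁·C_A).
Integrating from C_{A0} to C_A: C_U = (1.31/0.694)·ln[(1.31+0.694·3.41)/(1.31+0.694·1.55)] = 1.888·ln(3.677/2.389) = 0.8136 mol/dm³.
Then C_D = (C_{A0}−C_A) − C_U = 1.855 − 0.8136 = 1.041 mol/dm³.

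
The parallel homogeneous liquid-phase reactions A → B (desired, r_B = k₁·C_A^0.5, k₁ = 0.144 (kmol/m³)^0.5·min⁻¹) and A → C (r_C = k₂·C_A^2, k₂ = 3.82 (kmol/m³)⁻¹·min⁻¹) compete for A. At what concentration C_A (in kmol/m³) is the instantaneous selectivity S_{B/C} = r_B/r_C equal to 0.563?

S_{B/C} = (k₁/k₂)·C_A^-1.5 ⇒ C_A = (S·k₂/k₁)^(1/(-1.5)).
= (0.563×3.82/0.144)^(-0.6667) = (14.94)^(-0.6667) = 0.165 kmol/m³.

0.165 kmol/m³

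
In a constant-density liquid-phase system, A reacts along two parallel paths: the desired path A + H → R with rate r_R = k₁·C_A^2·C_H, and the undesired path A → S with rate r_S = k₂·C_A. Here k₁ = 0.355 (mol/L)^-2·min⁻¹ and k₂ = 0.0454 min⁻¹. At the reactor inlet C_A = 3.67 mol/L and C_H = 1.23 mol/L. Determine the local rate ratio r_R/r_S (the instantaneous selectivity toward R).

35.3

S_{R/S} = r_R/r_S = (k₁·C_A^2·C_H)/(k₂·C_A) = (k₁/k₂)·C_A·C_H.
= (0.355×3.670^2×1.230) / (0.0454×3.670) = 5.881/0.1666 = 35.3.
Since the desired path is higher order in A, keeping C_A high (PFR or concentrated feed) favours R.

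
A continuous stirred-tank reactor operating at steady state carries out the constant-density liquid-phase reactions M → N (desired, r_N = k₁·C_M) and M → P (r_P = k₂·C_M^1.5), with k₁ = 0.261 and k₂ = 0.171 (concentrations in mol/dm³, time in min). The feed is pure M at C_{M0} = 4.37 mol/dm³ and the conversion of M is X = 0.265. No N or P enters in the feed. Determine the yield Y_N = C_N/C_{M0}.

Exit C_M = C_{M0}(1−X) = 4.37×0.735 = 3.212 mol/dm³.
In a CSTR the entire volume is at exit conditions, so r_N = 0.261×3.212 = 0.8383 and r_P = 0.171×3.212^1.5 = 0.9843.
Fraction of consumed M going to N: r_N/(r_N+r_P) = 0.4599.
C_N = 0.4599·C_{M0}·X = 0.4599×4.37×0.265 = 0.533 mol/dm³; Y_N = C_N/C_{M0} = 0.122.

0.122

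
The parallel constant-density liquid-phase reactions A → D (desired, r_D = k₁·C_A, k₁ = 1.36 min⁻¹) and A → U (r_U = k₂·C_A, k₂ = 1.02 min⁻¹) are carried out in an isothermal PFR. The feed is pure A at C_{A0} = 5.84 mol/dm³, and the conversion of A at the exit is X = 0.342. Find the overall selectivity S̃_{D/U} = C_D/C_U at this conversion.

1.33

C_A = C_{A0}(1−X) = 3.843 mol/dm³.
Both paths are first order in A, so the instantaneous fraction to D is constant: dC_D/d(−C_A) = k₁/(k₁+k₂) = 0.5714.
C_D = 0.5714·(C_{A0}−C_A) = 0.5714×1.997 = 1.14 mol/dm³.
C_U = (C_{A0}−C_A)−C_D = 0.8560 mol/dm³; S̃_{D/U} = 1.141/0.8560 = 1.33.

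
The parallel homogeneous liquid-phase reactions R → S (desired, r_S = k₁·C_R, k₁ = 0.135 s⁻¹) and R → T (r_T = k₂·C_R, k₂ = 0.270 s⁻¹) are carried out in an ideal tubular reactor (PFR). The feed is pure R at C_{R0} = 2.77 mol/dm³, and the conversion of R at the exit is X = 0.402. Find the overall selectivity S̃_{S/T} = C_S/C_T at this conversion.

0.500

C_R = C_{R0}(1−X) = 1.656 mol/dm³.
Both paths are first order in R, so the instantaneous fraction to S is constant: dC_S/d(−C_R) = k₁/(k₁+k₂) = 0.3333.
C_S = 0.3333·(C_{R0}−C_R) = 0.3333×1.114 = 0.371 mol/dm³.
C_T = (C_{R0}−C_R)−C_S = 0.7424 mol/dm³; S̃_{S/T} = 0.3712/0.7424 = 0.500.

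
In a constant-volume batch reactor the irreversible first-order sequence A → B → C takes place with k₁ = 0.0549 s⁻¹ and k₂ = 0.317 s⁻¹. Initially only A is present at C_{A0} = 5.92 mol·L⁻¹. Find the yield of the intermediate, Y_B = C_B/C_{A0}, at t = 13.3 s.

The intermediate concentration in a first-order A→B→C sequence is C_B = k₁C_{A0}(e^(−k₁t) − e^(−k₂t))/(k₂−k₁).
e^(−k₁t) = e^(−0.0549×13.3) = e^(−0.7302) = 0.4818; e^(−k₂t) = e^(−4.216) = 0.01476.
C_B = 0.0549×5.92/(0.317−0.0549) × (0.4818−0.01476) = 1.240×0.4671 = 0.5792 mol·L⁻¹.
Y_B = C_B/C_{A0} = 0.5792/5.92 = 0.0978.

0.0978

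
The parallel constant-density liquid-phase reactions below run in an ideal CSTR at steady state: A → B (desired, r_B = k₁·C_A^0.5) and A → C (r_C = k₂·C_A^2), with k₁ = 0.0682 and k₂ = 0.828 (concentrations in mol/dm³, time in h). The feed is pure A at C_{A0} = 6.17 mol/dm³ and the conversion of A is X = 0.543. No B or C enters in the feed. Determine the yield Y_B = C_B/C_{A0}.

0.00928

Exit C_A = C_{A0}(1−X) = 6.17×0.457 = 2.820 mol/dm³.
In a CSTR the entire volume is at exit conditions, so r_B = 0.0682×2.820^0.5 = 0.1145 and r_C = 0.828×2.820^2 = 6.583.
Fraction of consumed A going to B: r_B/(r_B+r_C) = 0.01710.
C_B = 0.01710·C_{A0}·X = 0.01710×6.17×0.543 = 0.0573 mol/dm³; Y_B = C_B/C_{A0} = 0.00928.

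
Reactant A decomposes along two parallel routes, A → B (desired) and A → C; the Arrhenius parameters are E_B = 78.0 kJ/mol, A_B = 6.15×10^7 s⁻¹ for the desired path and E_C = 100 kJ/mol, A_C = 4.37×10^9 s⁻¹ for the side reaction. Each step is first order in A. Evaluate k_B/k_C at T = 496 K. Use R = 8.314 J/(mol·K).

Since both paths have the same order in A, the concentration cancels and S_{B/C} = k_B/k_C = (A_B/A_C)·exp[(E_C−E_B)/(RT)].
(E_C−E_B)/(RT) = (100−78.0)×10³/(8.314×496) = 22000/4124 = 5.335.
k_B/k_C = (6.15×10^7/4.37×10^9)·exp(5.335) = 0.01407 × 207.5 = 2.92.

2.92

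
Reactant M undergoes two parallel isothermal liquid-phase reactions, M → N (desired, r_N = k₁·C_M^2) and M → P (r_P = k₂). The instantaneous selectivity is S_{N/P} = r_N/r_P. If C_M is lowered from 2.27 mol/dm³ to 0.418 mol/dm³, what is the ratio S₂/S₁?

S_{N/P} = (k₁/k₂)·C_M^2, so S₂/S₁ = (C_{M,2}/C_{M,1})^2.
= (0.418/2.27)^2 = (0.1841)^2 = 0.0339.
Selectivity toward N falls as C_M falls — high-concentration operation is favoured.

0.0339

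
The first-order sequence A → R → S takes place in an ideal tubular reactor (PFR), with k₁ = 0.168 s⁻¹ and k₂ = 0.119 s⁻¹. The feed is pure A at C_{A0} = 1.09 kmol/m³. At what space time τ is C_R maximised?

7.04 s

Setting dC_R/dτ = 0 gives τ_opt = ln(k₂/k₁)/(k₂−k₁).
= ln(0.119/0.168)/(0.119−0.168) = ln(0.7083)/-0.04900 = -0.3448/-0.04900 = 7.04 s.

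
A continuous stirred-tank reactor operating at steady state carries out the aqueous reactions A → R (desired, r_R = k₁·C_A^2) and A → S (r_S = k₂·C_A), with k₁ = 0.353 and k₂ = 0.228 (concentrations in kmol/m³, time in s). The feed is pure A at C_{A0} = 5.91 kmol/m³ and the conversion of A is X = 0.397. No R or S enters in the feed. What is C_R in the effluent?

1.99 kmol/m³

Exit C_A = C_{A0}(1−X) = 5.91×0.603 = 3.564 kmol/m³.
In a CSTR the entire volume is at exit conditions, so r_R = 0.353×3.564^2 = 4.483 and r_S = 0.228×3.564 = 0.8125.
Fraction of consumed A going to R: r_R/(r_R+r_S) = 0.8466.
C_R = 0.8466·C_{A0}·X = 0.8466×5.91×0.397 = 1.99 kmol/m³.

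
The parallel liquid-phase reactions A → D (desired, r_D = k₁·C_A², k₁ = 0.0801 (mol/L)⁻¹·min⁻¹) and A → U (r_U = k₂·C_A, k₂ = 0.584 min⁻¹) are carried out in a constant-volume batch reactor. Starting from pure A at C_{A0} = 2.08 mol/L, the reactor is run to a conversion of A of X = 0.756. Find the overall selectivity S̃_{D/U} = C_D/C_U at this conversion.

C_A = C_{A0}(1−X) = 0.5075 mol/L.
Along a PFR/batch, dC_U/dC_A = −r_U/(r_D+r_U) = −k₂/(k₂+k₁·C_A).
Integrating from C_{A0} to C_A: C_U = (0.584/0.0801)·ln[(0.584+0.0801·2.08)/(0.584+0.0801·0.508)] = 7.291·ln(0.7506/0.6247) = 1.339 mol/L.
Then C_D = (C_{A0}−C_A) − C_U = 1.572 − 1.339 = 0.2332 mol/L.
S̃_{D/U} = C_D/C_U = 0.2332/1.339 = 0.174.

0.174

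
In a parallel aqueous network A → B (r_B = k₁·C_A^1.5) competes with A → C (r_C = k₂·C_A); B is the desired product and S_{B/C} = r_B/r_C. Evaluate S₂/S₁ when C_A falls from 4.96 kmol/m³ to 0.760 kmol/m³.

0.391

S_{B/C} = (k₁/k₂)·C_A^0.5, so S₂/S₁ = (C_{A,2}/C_{A,1})^0.5.
= (0.760/4.96)^0.5 = (0.1532)^0.5 = 0.391.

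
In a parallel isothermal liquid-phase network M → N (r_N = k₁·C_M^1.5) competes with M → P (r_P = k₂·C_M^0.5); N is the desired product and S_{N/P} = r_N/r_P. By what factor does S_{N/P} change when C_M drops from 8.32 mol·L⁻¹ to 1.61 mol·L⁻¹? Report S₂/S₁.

S_{N/P} = (k₁/k₂)·C_M, so S₂/S₁ = (C_{M,2}/C_{M,1}).
= 1.61/8.32 = 0.194.
Selectivity toward N falls as C_M falls — high-concentration operation is favoured.

0.194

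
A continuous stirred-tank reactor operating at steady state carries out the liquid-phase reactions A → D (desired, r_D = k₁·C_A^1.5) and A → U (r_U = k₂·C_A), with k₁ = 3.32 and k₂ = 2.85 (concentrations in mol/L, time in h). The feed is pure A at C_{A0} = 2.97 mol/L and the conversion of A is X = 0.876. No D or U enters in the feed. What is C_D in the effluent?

Exit C_A = C_{A0}(1−X) = 2.97×0.124 = 0.3683 mol/L.
A CSTR operates uniformly at the exit composition, giving r_D = 0.7420 and r_U = 1.050 (each k·C_A^n at C_A = 0.3683).
Fraction of consumed A going to D: r_D/(r_D+r_U) = 0.4142.
C_D = 0.4142·C_{A0}·X = 0.4142×2.97×0.876 = 1.08 mol/L.

1.08 mol/L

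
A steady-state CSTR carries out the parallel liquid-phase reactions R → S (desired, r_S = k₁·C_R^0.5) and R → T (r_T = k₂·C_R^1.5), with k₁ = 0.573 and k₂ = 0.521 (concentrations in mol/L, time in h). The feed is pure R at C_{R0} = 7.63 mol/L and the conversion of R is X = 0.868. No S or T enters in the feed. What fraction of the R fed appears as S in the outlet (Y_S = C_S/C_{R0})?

Exit C_R = C_{R0}(1−X) = 7.63×0.132 = 1.007 mol/L.
Rates in a CSTR are evaluated at the outlet concentration: r_S = 0.573×1.007^0.5 = 0.5750, r_T = 0.521×1.007^1.5 = 0.5266.
Fraction of consumed R going to S: r_S/(r_S+r_T) = 0.5220.
C_S = 0.5220·C_{R0}·X = 0.5220×7.63×0.868 = 3.46 mol/L; Y_S = C_S/C_{R0} = 0.453.

0.453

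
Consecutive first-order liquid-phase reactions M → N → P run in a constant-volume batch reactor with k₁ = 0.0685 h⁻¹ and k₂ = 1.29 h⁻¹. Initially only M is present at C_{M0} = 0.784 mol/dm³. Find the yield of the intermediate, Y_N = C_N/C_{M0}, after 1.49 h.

The intermediate concentration in a first-order A→B→C sequence is C_N = k₁C_{M0}(e^(−k₁t) − e^(−k₂t))/(k₂−k₁).
e^(−k₁t) = e^(−0.0685×1.49) = e^(−0.1021) = 0.9030; e^(−k₂t) = e^(−1.922) = 0.1463.
C_N = 0.0685×0.784/(1.29−0.0685) × (0.9030−0.1463) = 0.04397×0.7567 = 0.03327 mol/dm³.
Y_N = C_N/C_{M0} = 0.03327/0.784 = 0.0424.

0.0424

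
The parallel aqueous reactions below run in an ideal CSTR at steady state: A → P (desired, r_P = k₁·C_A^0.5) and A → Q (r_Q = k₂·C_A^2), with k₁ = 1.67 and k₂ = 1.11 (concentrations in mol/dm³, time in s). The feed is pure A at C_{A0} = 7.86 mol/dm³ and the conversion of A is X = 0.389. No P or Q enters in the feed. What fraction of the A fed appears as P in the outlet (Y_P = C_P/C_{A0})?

Exit C_A = C_{A0}(1−X) = 7.86×0.611 = 4.802 mol/dm³.
In a CSTR the entire volume is at exit conditions, so r_P = 1.67×4.802^0.5 = 3.660 and r_Q = 1.11×4.802^2 = 25.60.
Fraction of consumed A going to P: r_P/(r_P+r_Q) = 0.1251.
C_P = 0.1251·C_{A0}·X = 0.1251×7.86×0.389 = 0.382 mol/dm³; Y_P = C_P/C_{A0} = 0.0487.

0.0487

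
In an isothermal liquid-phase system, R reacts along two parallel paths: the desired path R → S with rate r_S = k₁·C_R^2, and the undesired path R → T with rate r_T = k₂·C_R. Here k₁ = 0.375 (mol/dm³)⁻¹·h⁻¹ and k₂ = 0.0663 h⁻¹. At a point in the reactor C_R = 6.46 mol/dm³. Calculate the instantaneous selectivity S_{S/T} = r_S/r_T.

S_{S/T} = r_S/r_T = (k₁·C_R^2)/(k₂·C_R) = (k₁/k₂)·C_R.
= (0.375×6.460^2) / (0.0663×6.460) = 15.65/0.4283 = 36.5.

36.5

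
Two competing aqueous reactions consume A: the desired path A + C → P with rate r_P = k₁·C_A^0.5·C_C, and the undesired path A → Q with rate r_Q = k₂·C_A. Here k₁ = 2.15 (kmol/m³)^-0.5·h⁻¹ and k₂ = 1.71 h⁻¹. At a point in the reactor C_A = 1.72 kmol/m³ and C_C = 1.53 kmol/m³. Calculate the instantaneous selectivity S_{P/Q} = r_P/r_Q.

1.47

S_{P/Q} = r_P/r_Q = (k₁·C_A^0.5·C_C)/(k₂·C_A) = (k₁/k₂)·C_A^-0.5·C_C.
= (2.15×1.720^0.5×1.530) / (1.71×1.720) = 4.314/2.941 = 1.47.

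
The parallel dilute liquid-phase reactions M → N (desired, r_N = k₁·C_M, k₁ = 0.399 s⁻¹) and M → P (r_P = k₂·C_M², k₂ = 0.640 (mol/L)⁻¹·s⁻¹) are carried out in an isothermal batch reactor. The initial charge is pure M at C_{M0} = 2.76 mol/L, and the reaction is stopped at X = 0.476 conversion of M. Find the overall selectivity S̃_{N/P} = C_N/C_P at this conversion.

C_M = C_{M0}(1−X) = 1.446 mol/L.
Along a PFR/batch, dC_N/dC_M = −r_N/(r_N+r_P) = −k₁/(k₁+k₂·C_M).
Integrating from C_{M0} to C_M: C_N = (0.399/0.640)·ln[(0.399+0.640·2.76)/(0.399+0.640·1.45)] = 0.6234·ln(2.165/1.325) = 0.3064 mol/L.
C_P = (C_{M0}−C_M)−C_N = 1.007 mol/L; S̃_{N/P} = 0.3064/1.007 = 0.304.

0.304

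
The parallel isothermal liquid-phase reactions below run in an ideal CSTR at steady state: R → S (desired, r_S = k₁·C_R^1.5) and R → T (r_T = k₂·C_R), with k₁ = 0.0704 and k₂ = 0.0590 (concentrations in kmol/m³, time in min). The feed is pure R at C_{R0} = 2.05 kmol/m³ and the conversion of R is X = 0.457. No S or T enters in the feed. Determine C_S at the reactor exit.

0.522 kmol/m³

Exit C_R = C_{R0}(1−X) = 2.05×0.543 = 1.113 kmol/m³.
In a CSTR the entire volume is at exit conditions, so r_S = 0.0704×1.113^1.5 = 0.08268 and r_T = 0.0590×1.113 = 0.06568.
Fraction of consumed R going to S: r_S/(r_S+r_T) = 0.5573.
C_S = 0.5573·C_{R0}·X = 0.5573×2.05×0.457 = 0.522 kmol/m³.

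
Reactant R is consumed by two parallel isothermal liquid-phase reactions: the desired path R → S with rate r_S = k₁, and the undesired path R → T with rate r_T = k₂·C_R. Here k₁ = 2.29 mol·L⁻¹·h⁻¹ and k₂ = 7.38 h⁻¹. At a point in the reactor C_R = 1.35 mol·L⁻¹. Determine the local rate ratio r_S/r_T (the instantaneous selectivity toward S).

0.230

S_{S/T} = r_S/r_T = (k₁)/(k₂·C_R) = (k₁/k₂)·C_R⁻¹.
= (2.29) / (7.38×1.350) = 2.290/9.963 = 0.230.
The undesired path is higher order in R, so low C_R (CSTR or dilute feed) favours S.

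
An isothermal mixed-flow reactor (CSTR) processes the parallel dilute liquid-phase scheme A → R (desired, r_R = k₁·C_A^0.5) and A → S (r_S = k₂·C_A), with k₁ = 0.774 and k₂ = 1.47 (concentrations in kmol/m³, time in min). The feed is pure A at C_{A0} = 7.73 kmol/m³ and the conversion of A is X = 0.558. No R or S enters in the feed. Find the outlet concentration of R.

0.956 kmol/m³

Exit C_A = C_{A0}(1−X) = 7.73×0.442 = 3.417 kmol/m³.
Rates in a CSTR are evaluated at the outlet concentration: r_R = 0.774×3.417^0.5 = 1.431, r_S = 1.47×3.417 = 5.022.
Fraction of consumed A going to R: r_R/(r_R+r_S) = 0.2217.
C_R = 0.2217·C_{A0}·X = 0.2217×7.73×0.558 = 0.956 kmol/m³.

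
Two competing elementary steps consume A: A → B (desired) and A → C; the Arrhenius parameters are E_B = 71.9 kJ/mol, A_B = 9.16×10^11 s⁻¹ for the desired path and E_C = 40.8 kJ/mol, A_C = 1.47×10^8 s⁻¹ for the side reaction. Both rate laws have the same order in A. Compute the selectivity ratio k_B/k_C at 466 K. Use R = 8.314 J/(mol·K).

2.03

k_B/k_C = (A_B/A_C)·exp[−(E_B−E_C)/(RT)] = (A_B/A_C)·exp[(E_C−E_B)/(RT)].
(E_C−E_B)/(RT) = (40.8−71.9)×10³/(8.314×466) = -31100/3874 = -8.027.
k_B/k_C = (9.16×10^11/1.47×10^8)·exp(-8.027) = 6231 × 3.265×10^-4 = 2.03.
Since E_B > E_C, raising the temperature improves selectivity toward B.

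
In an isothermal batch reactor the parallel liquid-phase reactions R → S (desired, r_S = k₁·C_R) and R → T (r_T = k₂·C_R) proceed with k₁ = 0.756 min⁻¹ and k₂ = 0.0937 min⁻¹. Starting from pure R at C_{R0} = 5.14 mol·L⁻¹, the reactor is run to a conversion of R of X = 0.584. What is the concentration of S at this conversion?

2.67 mol·L⁻¹

C_R = C_{R0}(1−X) = 2.138 mol·L⁻¹.
Both paths are first order in R, so the instantaneous fraction to S is constant: dC_S/d(−C_R) = k₁/(k₁+k₂) = 0.8897.
C_S = 0.8897·(C_{R0}−C_R) = 0.8897×3.002 = 2.67 mol·L⁻¹.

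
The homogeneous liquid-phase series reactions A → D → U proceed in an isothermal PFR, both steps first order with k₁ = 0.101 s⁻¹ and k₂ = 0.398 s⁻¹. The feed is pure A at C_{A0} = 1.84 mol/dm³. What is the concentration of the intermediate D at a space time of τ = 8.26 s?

0.248 mol/dm³

For first-order series with pure A initially, C_D(τ) = k₁C_{A0}/(k₂−k₁)·(e^(−k₁τ) − e^(−k₂τ)).
e^(−k₁τ) = e^(−0.101×8.26) = e^(−0.8343) = 0.4342; e^(−k₂τ) = e^(−3.287) = 0.03735.
C_D = 0.101×1.84/(0.398−0.101) × (0.4342−0.03735) = 0.6257×0.3968 = 0.2483 mol/dm³.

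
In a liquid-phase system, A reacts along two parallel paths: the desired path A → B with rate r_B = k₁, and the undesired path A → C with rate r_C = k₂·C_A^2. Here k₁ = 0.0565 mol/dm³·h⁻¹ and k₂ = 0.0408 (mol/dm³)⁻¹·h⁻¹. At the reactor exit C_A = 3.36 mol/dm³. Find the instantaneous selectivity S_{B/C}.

S_{B/C} = r_B/r_C = (k₁)/(k₂·C_A^2) = (k₁/k₂)·C_A^-2.
= (0.0565) / (0.0408×3.360^2) = 0.05650/0.4606 = 0.123.
The undesired path is higher order in A, so low C_A (CSTR or dilute feed) favours B.

0.123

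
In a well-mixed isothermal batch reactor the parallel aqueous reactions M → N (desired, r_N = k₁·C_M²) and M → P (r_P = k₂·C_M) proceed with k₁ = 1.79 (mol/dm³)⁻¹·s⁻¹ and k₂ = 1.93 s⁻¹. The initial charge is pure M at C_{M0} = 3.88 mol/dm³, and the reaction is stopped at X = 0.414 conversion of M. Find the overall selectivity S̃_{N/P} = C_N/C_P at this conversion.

C_M = C_{M0}(1−X) = 2.274 mol/dm³.
Along a PFR/batch, dC_P/dC_M = −r_P/(r_N+r_P) = −k₂/(k₂+k₁·C_M).
Integrating from C_{M0} to C_M: C_P = (1.93/1.79)·ln[(1.93+1.79·3.88)/(1.93+1.79·2.27)] = 1.078·ln(8.875/6.000) = 0.4221 mol/dm³.
Then C_N = (C_{M0}−C_M) − C_P = 1.606 − 0.4221 = 1.184 mol/dm³.
S̃_{N/P} = C_N/C_P = 1.184/0.4221 = 2.81.

2.81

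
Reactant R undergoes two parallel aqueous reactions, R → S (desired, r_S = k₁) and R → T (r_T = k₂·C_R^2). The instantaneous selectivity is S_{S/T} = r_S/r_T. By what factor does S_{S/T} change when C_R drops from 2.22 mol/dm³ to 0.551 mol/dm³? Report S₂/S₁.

16.2

S_{S/T} = (k₁/k₂)·C_R^-2, so S₂/S₁ = (C_{R,2}/C_{R,1})^-2.
= (0.551/2.22)^(-2) = (0.2482)^(-2) = 16.2.
Selectivity toward S rises as C_R falls — low-concentration operation is favoured.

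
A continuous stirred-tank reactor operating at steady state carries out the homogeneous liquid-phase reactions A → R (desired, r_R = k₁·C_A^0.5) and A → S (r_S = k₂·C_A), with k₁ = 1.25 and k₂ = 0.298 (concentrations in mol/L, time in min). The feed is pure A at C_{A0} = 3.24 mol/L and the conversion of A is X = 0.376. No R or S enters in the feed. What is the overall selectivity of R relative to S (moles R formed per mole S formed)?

2.95

Exit C_A = C_{A0}(1−X) = 3.24×0.624 = 2.022 mol/L.
In a CSTR the entire volume is at exit conditions, so r_R = 1.25×2.022^0.5 = 1.777 and r_S = 0.298×2.022 = 0.6025.
Overall selectivity = C_R/C_S = r_Rτ/(r_Sτ) = r_R/r_S = 2.95.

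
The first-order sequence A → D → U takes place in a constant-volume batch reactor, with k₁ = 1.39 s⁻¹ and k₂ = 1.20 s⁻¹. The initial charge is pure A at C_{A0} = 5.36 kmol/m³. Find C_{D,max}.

Evaluating C_D at t_opt = ln(k₂/k₁)/(k₂−k₁) gives C_{D,max}/C_{A0} = (k₁/k₂)^[k₂/(k₂−k₁)].
= (1.39/1.20)^(1.20/(1.20−1.39)) = (1.158)^(-6.316) = 0.3952.
C_{D,max} = 0.3952×5.36 = 2.12 kmol/m³.

2.12 kmol/m³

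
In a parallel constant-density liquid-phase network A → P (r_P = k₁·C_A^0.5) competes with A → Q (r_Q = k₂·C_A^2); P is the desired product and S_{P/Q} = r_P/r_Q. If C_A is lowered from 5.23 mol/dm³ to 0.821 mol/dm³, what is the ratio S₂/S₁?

16.1

S_{P/Q} = (k₁/k₂)·C_A^-1.5, so S₂/S₁ = (C_{A,2}/C_{A,1})^-1.5.
= (0.821/5.23)^(-1.5) = (0.1570)^(-1.5) = 16.1.
Selectivity toward P rises as C_A falls — low-concentration operation is favoured.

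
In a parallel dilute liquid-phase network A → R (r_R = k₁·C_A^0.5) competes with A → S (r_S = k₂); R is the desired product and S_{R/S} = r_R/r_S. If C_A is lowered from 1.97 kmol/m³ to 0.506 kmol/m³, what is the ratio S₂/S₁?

S_{R/S} = (k₁/k₂)·C_A^0.5, so S₂/S₁ = (C_{A,2}/C_{A,1})^0.5.
= (0.506/1.97)^0.5 = (0.2569)^0.5 = 0.507.
Selectivity toward R falls as C_A falls — high-concentration operation is favoured.

0.507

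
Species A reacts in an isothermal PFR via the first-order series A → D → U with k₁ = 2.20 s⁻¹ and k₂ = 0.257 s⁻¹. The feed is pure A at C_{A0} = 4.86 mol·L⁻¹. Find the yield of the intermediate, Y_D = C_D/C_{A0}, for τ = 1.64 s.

Solving the coupled first-order balances gives C_D(τ) = [k₁/(k₂−k₁)]·C_{A0}·(e^(−k₁τ) − e^(−k₂τ)).
e^(−k₁τ) = e^(−2.20×1.64) = e^(−3.608) = 0.02711; e^(−k₂τ) = e^(−0.4215) = 0.6561.
C_D = 2.20×4.86/(0.257−2.20) × (0.02711−0.6561) = (-5.503)×(-0.6290) = 3.461 mol·L⁻¹.
Y_D = C_D/C_{A0} = 3.461/4.86 = 0.712.

0.712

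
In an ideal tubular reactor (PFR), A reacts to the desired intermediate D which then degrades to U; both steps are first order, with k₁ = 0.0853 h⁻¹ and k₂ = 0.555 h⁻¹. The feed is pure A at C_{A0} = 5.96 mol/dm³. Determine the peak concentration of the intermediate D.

0.652 mol/dm³

At the optimum, C_{D,max}/C_{A0} = (k₁/k₂)^[k₂/(k₂−k₁)].
= (0.0853/0.555)^(0.555/(0.555−0.0853)) = (0.1537)^(1.182) = 0.1094.
C_{D,max} = 0.1094×5.96 = 0.652 mol/dm³.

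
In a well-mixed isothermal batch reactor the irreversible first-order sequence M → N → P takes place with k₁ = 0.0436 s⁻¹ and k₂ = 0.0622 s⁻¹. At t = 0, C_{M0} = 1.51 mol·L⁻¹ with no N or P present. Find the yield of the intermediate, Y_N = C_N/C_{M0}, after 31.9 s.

0.261

The intermediate concentration in a first-order A→B→C sequence is C_N = k₁C_{M0}(e^(−k₁t) − e^(−k₂t))/(k₂−k₁).
e^(−k₁t) = e^(−0.0436×31.9) = e^(−1.391) = 0.2489; e^(−k₂t) = e^(−1.984) = 0.1375.
C_N = 0.0436×1.51/(0.0622−0.0436) × (0.2489−0.1375) = 3.540×0.1114 = 0.3942 mol·L⁻¹.
Y_N = C_N/C_{M0} = 0.3942/1.51 = 0.261.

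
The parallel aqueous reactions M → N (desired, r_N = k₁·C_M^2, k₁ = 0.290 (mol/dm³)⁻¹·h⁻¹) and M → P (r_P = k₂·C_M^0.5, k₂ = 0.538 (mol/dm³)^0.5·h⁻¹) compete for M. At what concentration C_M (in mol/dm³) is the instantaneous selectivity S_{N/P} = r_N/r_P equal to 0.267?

0.626 mol/dm³

S_{N/P} = (k₁/k₂)·C_M^1.5 ⇒ C_M = (S·k₂/k₁)^(1/1.5).
= (0.267×0.538/0.290)^(0.6667) = (0.4953)^(0.6667) = 0.626 mol/dm³.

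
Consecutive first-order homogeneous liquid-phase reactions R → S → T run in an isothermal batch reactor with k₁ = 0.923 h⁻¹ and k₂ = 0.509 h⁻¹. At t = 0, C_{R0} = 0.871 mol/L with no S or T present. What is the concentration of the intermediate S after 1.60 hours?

For first-order series with pure R initially, C_S(t) = k₁C_{R0}/(k₂−k₁)·(e^(−k₁t) − e^(−k₂t)).
e^(−k₁t) = e^(−0.923×1.60) = e^(−1.477) = 0.2284; e^(−k₂t) = e^(−0.8144) = 0.4429.
C_S = 0.923×0.871/(0.509−0.923) × (0.2284−0.4429) = (-1.942)×(-0.2145) = 0.4166 mol/L.

0.417 mol/L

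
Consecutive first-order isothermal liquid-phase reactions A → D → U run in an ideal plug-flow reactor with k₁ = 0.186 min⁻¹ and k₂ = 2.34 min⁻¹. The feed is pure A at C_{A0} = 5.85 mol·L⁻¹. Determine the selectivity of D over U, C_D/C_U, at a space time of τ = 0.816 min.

0.773

Solving the coupled first-order balances gives C_D(τ) = [k₁/(k₂−k₁)]·C_{A0}·(e^(−k₁τ) − e^(−k₂τ)).
e^(−k₁τ) = e^(−0.186×0.816) = e^(−0.1518) = 0.8592; e^(−k₂τ) = e^(−1.909) = 0.1482.
C_D = 0.186×5.85/(2.34−0.186) × (0.8592−0.1482) = 0.5052×0.7110 = 0.3592 mol·L⁻¹.
C_A = C_{A0}e^(−k₁τ) = 5.026 mol·L⁻¹, so C_U = C_{A0}−C_A−C_D = 0.4646 mol·L⁻¹; C_D/C_U = 0.773.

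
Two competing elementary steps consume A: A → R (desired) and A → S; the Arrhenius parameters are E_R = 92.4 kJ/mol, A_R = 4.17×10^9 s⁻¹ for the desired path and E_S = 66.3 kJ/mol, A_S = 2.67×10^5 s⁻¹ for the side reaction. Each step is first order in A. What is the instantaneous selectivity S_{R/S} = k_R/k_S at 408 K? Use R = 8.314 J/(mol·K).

7.11

k_R/k_S = (A_R/A_S)·exp[−(E_R−E_S)/(RT)] = (A_R/A_S)·exp[(E_S−E_R)/(RT)].
(E_S−E_R)/(RT) = (66.3−92.4)×10³/(8.314×408) = -26100/3392 = -7.694.
k_R/k_S = (4.17×10^9/2.67×10^5)·exp(-7.694) = 15618 × 4.554×10^-4 = 7.11.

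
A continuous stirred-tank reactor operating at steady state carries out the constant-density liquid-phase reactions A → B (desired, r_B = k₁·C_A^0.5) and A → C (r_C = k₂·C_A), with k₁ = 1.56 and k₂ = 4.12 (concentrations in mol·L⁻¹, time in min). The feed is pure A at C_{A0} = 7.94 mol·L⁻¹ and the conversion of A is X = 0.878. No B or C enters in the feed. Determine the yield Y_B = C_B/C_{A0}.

0.244

Exit C_A = C_{A0}(1−X) = 7.94×0.122 = 0.9687 mol·L⁻¹.
Rates in a CSTR are evaluated at the outlet concentration: r_B = 1.56×0.9687^0.5 = 1.535, r_C = 4.12×0.9687 = 3.991.
Fraction of consumed A going to B: r_B/(r_B+r_C) = 0.2778.
C_B = 0.2778·C_{A0}·X = 0.2778×7.94×0.878 = 1.94 mol·L⁻¹; Y_B = C_B/C_{A0} = 0.244.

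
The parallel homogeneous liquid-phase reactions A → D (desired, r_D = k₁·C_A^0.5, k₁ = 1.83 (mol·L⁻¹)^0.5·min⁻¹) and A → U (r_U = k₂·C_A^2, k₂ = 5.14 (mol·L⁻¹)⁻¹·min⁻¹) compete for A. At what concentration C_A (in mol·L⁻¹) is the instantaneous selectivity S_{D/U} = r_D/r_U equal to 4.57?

0.182 mol·L⁻¹

S_{D/U} = (k₁/k₂)·C_A^-1.5 ⇒ C_A = (S·k₂/k₁)^(1/(-1.5)).
= (4.57×5.14/1.83)^(-0.6667) = (12.84)^(-0.6667) = 0.182 mol·L⁻¹.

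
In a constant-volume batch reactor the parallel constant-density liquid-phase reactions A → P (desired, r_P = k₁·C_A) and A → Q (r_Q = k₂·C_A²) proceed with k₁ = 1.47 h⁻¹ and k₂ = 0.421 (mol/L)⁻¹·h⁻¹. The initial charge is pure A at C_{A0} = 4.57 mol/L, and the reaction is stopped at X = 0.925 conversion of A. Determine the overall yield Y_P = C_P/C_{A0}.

0.568

C_A = C_{A0}(1−X) = 0.3427 mol/L.
Along a PFR/batch, dC_P/dC_A = −r_P/(r_P+r_Q) = −k₁/(k₁+k₂·C_A).
Integrating from C_{A0} to C_A: C_P = (1.47/0.421)·ln[(1.47+0.421·4.57)/(1.47+0.421·0.343)] = 3.492·ln(3.394/1.614) = 2.595 mol/L.
Y_P = C_P/C_{A0} = 2.595/4.57 = 0.568.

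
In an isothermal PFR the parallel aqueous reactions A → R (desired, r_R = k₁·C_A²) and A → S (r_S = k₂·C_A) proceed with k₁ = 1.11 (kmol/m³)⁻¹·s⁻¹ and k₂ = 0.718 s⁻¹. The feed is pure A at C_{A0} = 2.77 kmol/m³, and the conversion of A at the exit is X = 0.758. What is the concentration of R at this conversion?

1.48 kmol/m³

C_A = C_{A0}(1−X) = 0.6703 kmol/m³.
Along a PFR/batch, dC_S/dC_A = −r_S/(r_R+r_S) = −k₂/(k₂+k₁·C_A).
Integrating from C_{A0} to C_A: C_S = (0.718/1.11)·ln[(0.718+1.11·2.77)/(0.718+1.11·0.670)] = 0.6468·ln(3.793/1.462) = 0.6166 kmol/m³.
Then C_R = (C_{A0}−C_A) − C_S = 2.100 − 0.6166 = 1.483 kmol/m³.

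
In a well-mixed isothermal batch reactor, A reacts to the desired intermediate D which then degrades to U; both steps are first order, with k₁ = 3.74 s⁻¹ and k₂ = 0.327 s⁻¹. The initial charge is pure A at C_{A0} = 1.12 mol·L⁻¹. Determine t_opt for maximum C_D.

0.714 s

Setting dC_D/dt = 0 gives t_opt = ln(k₂/k₁)/(k₂−k₁).
= ln(0.327/3.74)/(0.327−3.74) = ln(0.08743)/-3.413 = -2.437/-3.413 = 0.714 s.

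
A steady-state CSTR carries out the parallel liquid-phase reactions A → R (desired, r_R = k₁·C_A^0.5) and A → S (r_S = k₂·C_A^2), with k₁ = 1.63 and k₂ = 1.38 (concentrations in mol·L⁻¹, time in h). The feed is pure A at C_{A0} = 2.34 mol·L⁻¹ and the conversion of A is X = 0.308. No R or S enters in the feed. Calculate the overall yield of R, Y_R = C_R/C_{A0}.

Exit C_A = C_{A0}(1−X) = 2.34×0.692 = 1.619 mol·L⁻¹.
In a CSTR the entire volume is at exit conditions, so r_R = 1.63×1.619^0.5 = 2.074 and r_S = 1.38×1.619^2 = 3.618.
Fraction of consumed A going to R: r_R/(r_R+r_S) = 0.3644.
C_R = 0.3644·C_{A0}·X = 0.3644×2.34×0.308 = 0.263 mol·L⁻¹; Y_R = C_R/C_{A0} = 0.112.

0.112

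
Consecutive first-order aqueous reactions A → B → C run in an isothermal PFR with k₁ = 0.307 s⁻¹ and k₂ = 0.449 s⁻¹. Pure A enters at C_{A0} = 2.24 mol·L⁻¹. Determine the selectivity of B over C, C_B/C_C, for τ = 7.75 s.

0.173

For first-order series with pure A initially, C_B(τ) = k₁C_{A0}/(k₂−k₁)·(e^(−k₁τ) − e^(−k₂τ)).
e^(−k₁τ) = e^(−0.307×7.75) = e^(−2.379) = 0.09262; e^(−k₂τ) = e^(−3.480) = 0.03082.
C_B = 0.307×2.24/(0.449−0.307) × (0.09262−0.03082) = 4.843×0.06180 = 0.2993 mol·L⁻¹.
C_A = C_{A0}e^(−k₁τ) = 0.2075 mol·L⁻¹, so C_C = C_{A0}−C_A−C_B = 1.733 mol·L⁻¹; C_B/C_C = 0.173.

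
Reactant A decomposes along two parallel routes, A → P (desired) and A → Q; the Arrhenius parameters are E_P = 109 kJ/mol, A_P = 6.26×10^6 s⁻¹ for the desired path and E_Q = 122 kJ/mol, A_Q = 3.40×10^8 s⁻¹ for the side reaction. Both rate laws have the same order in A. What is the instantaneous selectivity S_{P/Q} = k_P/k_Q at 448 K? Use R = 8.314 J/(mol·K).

With equal orders, S_{P/Q} = k_P/k_Q = (A_P/A_Q)·exp[(E_Q−E_P)/(RT)].
(E_Q−E_P)/(RT) = (122−109)×10³/(8.314×448) = 13000/3725 = 3.490.
k_P/k_Q = (6.26×10^6/3.40×10^8)·exp(3.490) = 0.01841 × 32.79 = 0.604.

0.604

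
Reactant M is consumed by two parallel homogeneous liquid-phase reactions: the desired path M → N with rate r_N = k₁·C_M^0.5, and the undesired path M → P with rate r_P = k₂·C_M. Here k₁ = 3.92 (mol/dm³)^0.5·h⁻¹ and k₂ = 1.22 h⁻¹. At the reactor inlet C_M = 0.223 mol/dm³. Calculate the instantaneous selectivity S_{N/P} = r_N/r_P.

6.80

S_{N/P} = r_N/r_P = (k₁·C_M^0.5)/(k₂·C_M) = (k₁/k₂)·C_M^-0.5.
= (3.92×0.2230^0.5) / (1.22×0.2230) = 1.851/0.2721 = 6.80.
The undesired path is higher order in M, so low C_M (CSTR or dilute feed) favours N.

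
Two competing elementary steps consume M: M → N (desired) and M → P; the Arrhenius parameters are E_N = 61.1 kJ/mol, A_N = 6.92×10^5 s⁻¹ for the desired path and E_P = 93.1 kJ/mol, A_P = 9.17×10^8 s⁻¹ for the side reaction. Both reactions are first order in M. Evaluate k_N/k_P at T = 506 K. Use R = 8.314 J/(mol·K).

k_N/k_P = (A_N/A_P)·exp[−(E_N−E_P)/(RT)] = (A_N/A_P)·exp[(E_P−E_N)/(RT)].
(E_P−E_N)/(RT) = (93.1−61.1)×10³/(8.314×506) = 32000/4207 = 7.607.
k_N/k_P = (6.92×10^5/9.17×10^8)·exp(7.607) = 7.546×10^-4 × 2011 = 1.52.
Since E_N < E_P, lowering the temperature improves selectivity toward N.

1.52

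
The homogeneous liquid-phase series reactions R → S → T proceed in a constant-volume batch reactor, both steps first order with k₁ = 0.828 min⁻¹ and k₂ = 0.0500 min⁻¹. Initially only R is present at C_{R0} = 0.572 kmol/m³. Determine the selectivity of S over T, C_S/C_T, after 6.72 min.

3.16

Solving the coupled first-order balances gives C_S(t) = [k₁/(k₂−k₁)]·C_{R0}·(e^(−k₁t) − e^(−k₂t)).
e^(−k₁t) = e^(−0.828×6.72) = e^(−5.564) = 0.003833; e^(−k₂t) = e^(−0.3360) = 0.7146.
C_S = 0.828×0.572/(0.0500−0.828) × (0.003833−0.7146) = (-0.6088)×(-0.7108) = 0.4327 kmol/m³.
C_R = C_{R0}e^(−k₁t) = 0.002192 kmol/m³, so C_T = C_{R0}−C_R−C_S = 0.1371 kmol/m³; C_S/C_T = 3.16.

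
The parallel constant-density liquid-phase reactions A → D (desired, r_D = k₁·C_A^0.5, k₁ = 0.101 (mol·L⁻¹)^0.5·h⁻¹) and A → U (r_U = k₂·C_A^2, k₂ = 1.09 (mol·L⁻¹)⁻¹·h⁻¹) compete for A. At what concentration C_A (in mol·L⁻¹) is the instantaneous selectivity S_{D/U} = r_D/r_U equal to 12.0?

0.0391 mol·L⁻¹

S_{D/U} = (k₁/k₂)·C_A^-1.5 ⇒ C_A = (S·k₂/k₁)^(1/(-1.5)).
= (12.0×1.09/0.101)^(-0.6667) = (129.5)^(-0.6667) = 0.0391 mol·L⁻¹.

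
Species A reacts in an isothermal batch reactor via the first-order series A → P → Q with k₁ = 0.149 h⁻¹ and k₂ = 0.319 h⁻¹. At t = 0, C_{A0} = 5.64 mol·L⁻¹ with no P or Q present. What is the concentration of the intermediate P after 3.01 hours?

1.26 mol·L⁻¹

Solving the coupled first-order balances gives C_P(t) = [k₁/(k₂−k₁)]·C_{A0}·(e^(−k₁t) − e^(−k₂t)).
e^(−k₁t) = e^(−0.149×3.01) = e^(−0.4485) = 0.6386; e^(−k₂t) = e^(−0.9602) = 0.3828.
C_P = 0.149×5.64/(0.319−0.149) × (0.6386−0.3828) = 4.943×0.2558 = 1.264 mol·L⁻¹.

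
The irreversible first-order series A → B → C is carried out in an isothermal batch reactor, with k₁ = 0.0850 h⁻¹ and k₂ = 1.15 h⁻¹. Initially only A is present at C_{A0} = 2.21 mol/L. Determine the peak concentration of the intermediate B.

0.133 mol/L

For a first-order series the maximum intermediate yield is C_{B,max}/C_{A0} = (k₁/k₂)^[k₂/(k₂−k₁)].
= (0.0850/1.15)^(1.15/(1.15−0.0850)) = (0.07391)^(1.080) = 0.06004.
C_{B,max} = 0.06004×2.21 = 0.133 mol/L.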